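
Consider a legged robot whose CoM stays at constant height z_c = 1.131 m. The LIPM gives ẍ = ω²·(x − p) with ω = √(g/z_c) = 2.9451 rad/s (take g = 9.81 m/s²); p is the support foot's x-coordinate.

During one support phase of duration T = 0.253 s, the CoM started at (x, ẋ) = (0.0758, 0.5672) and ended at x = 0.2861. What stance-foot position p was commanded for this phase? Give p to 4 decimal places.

ωT = 2.9451·0.253 = 0.745110; cosh(ωT) = 1.290678, sinh(ωT) = 0.815996
x(T) = p + (x₀−p)·cosh(ωT) + (ẋ₀/ω)·sinh(ωT) ⇒ p·(1 − cosh) = x(T) − x₀·cosh − (ẋ₀/ω)·sinh
numerator   = 0.2861 − (0.0758)·1.290678 − (0.5672/2.9451)·0.815996 = 0.031113
denominator = 1 − 1.290678 = -0.290678
p = 0.031113 / -0.290678 = -0.1070

p = -0.1070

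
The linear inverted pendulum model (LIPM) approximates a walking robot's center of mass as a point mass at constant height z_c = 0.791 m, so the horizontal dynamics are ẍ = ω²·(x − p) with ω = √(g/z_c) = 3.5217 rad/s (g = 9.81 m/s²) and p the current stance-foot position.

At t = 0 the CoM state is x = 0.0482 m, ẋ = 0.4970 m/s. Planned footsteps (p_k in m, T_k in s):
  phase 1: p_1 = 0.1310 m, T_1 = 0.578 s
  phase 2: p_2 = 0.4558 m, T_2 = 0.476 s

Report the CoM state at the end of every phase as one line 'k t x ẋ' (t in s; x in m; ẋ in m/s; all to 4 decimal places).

phase 1: p=0.1310, T=0.578, ωT=2.035543, cosh=3.893507, sinh=3.762898; start (x,ẋ)=(0.048200, 0.497000) → end (x,ẋ)=(0.339657, 0.837824)
phase 2: p=0.4558, T=0.476, ωT=1.676329, cosh=2.766478, sinh=2.579418; start (x,ẋ)=(0.339657, 0.837824) → end (x,ẋ)=(0.748144, 1.262783)

1 0.5780 0.3397 0.8378
2 1.0540 0.7481 1.2628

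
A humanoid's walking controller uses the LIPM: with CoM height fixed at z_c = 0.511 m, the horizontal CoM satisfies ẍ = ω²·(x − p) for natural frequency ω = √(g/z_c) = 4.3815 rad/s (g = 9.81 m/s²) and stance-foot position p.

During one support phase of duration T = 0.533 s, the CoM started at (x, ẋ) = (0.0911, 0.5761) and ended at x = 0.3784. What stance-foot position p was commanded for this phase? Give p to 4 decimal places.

p = 0.1826

ωT = 4.3815·0.533 = 2.335339; cosh(ωT) = 5.214872, sinh(ωT) = 5.118095
x(T) = p + (x₀−p)·cosh(ωT) + (ẋ₀/ω)·sinh(ωT) ⇒ p·(1 − cosh) = x(T) − x₀·cosh − (ẋ₀/ω)·sinh
numerator   = 0.3784 − (0.0911)·5.214872 − (0.5761/4.3815)·5.118095 = -0.769626
denominator = 1 − 5.214872 = -4.214872
p = -0.769626 / -4.214872 = 0.1826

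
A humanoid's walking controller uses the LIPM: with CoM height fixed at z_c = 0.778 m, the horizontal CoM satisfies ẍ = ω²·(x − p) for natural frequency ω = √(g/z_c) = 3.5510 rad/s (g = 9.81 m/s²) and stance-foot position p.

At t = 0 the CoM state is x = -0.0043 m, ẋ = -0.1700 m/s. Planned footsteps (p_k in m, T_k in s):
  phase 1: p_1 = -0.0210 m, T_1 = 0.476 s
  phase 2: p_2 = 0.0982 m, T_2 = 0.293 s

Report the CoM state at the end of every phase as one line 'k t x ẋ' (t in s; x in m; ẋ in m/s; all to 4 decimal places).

1 0.4760 -0.0995 -0.3212
2 0.7690 -0.3286 -1.3810

phase 1: p=-0.0210, T=0.476, ωT=1.690276, cosh=2.802723, sinh=2.618254; start (x,ẋ)=(-0.004300, -0.170000) → end (x,ẋ)=(-0.099540, -0.321196)
phase 2: p=0.0982, T=0.293, ωT=1.040443, cosh=1.591884, sinh=1.238586; start (x,ẋ)=(-0.099540, -0.321196) → end (x,ẋ)=(-0.328613, -1.381013)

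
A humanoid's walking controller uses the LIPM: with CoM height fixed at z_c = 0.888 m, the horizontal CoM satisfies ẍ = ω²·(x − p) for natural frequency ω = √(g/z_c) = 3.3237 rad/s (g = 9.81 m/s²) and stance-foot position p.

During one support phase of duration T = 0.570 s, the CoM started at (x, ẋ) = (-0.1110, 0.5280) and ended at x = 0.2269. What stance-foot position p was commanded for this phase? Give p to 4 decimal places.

p = -0.0367

ωT = 3.3237·0.570 = 1.894509; cosh(ωT) = 3.399837, sinh(ωT) = 3.249445
x(T) = p + (x₀−p)·cosh(ωT) + (ẋ₀/ω)·sinh(ωT) ⇒ p·(1 − cosh) = x(T) − x₀·cosh − (ẋ₀/ω)·sinh
numerator   = 0.2269 − (-0.1110)·3.399837 − (0.5280/3.3237)·3.249445 = 0.088078
denominator = 1 − 3.399837 = -2.399837
p = 0.088078 / -2.399837 = -0.0367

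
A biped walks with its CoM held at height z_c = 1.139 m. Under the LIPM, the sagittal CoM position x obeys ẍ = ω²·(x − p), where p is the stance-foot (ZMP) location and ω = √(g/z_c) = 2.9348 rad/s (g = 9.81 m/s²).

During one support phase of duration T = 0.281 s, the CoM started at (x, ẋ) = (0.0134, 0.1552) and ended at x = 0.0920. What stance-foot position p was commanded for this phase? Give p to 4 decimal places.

p = -0.0696

ωT = 2.9348·0.281 = 0.824679; cosh(ωT) = 1.359762, sinh(ωT) = 0.921386
x(T) = p + (x₀−p)·cosh(ωT) + (ẋ₀/ω)·sinh(ωT) ⇒ p·(1 − cosh) = x(T) − x₀·cosh − (ẋ₀/ω)·sinh
numerator   = 0.0920 − (0.0134)·1.359762 − (0.1552/2.9348)·0.921386 = 0.025054
denominator = 1 − 1.359762 = -0.359762
p = 0.025054 / -0.359762 = -0.0696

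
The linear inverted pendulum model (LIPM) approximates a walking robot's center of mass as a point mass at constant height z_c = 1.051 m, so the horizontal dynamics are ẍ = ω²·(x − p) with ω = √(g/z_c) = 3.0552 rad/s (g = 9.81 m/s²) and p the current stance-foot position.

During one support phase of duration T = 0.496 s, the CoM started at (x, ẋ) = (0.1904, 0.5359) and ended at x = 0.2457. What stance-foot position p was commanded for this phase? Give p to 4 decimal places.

ωT = 3.0552·0.496 = 1.515379; cosh(ωT) = 2.385436, sinh(ωT) = 2.165711
x(T) = p + (x₀−p)·cosh(ωT) + (ẋ₀/ω)·sinh(ωT) ⇒ p·(1 − cosh) = x(T) − x₀·cosh − (ẋ₀/ω)·sinh
numerator   = 0.2457 − (0.1904)·2.385436 − (0.5359/3.0552)·2.165711 = -0.588365
denominator = 1 − 2.385436 = -1.385436
p = -0.588365 / -1.385436 = 0.4247

p = 0.4247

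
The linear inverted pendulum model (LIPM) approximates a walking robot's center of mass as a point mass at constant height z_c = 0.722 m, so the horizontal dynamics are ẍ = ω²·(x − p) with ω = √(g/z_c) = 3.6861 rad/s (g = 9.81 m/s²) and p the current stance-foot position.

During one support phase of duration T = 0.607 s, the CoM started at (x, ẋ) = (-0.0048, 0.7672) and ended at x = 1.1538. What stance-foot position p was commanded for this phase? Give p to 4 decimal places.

ωT = 3.6861·0.607 = 2.237463; cosh(ωT) = 4.738128, sinh(ωT) = 4.631399
x(T) = p + (x₀−p)·cosh(ωT) + (ẋ₀/ω)·sinh(ωT) ⇒ p·(1 − cosh) = x(T) − x₀·cosh − (ẋ₀/ω)·sinh
numerator   = 1.1538 − (-0.0048)·4.738128 − (0.7672/3.6861)·4.631399 = 0.212595
denominator = 1 − 4.738128 = -3.738128
p = 0.212595 / -3.738128 = -0.0569

p = -0.0569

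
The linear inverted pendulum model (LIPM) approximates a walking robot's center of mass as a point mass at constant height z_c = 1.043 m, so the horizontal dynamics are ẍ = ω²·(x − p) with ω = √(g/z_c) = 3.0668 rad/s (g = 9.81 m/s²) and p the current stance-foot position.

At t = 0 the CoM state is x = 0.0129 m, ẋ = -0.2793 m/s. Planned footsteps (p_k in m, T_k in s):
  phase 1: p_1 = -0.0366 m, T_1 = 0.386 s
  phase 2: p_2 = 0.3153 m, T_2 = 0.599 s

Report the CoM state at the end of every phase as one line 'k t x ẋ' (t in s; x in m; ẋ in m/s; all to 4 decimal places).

1 0.3860 -0.0830 -0.2742
2 0.9850 -1.2401 -4.6194

phase 1: p=-0.0366, T=0.386, ωT=1.183785, cosh=1.786416, sinh=1.480298; start (x,ẋ)=(0.012900, -0.279300) → end (x,ẋ)=(-0.082986, -0.274227)
phase 2: p=0.3153, T=0.599, ωT=1.837013, cosh=3.218526, sinh=3.059234; start (x,ẋ)=(-0.082986, -0.274227) → end (x,ẋ)=(-1.240145, -4.619352)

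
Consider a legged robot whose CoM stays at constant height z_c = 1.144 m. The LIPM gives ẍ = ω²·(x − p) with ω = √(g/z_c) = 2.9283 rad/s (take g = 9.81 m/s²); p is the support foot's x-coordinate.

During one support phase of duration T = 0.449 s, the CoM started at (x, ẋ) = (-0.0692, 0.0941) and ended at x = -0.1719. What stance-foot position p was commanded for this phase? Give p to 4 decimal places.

ωT = 2.9283·0.449 = 1.314807; cosh(ωT) = 1.996279, sinh(ωT) = 1.727752
x(T) = p + (x₀−p)·cosh(ωT) + (ẋ₀/ω)·sinh(ωT) ⇒ p·(1 − cosh) = x(T) − x₀·cosh − (ẋ₀/ω)·sinh
numerator   = -0.1719 − (-0.0692)·1.996279 − (0.0941/2.9283)·1.727752 = -0.089278
denominator = 1 − 1.996279 = -0.996279
p = -0.089278 / -0.996279 = 0.0896

p = 0.0896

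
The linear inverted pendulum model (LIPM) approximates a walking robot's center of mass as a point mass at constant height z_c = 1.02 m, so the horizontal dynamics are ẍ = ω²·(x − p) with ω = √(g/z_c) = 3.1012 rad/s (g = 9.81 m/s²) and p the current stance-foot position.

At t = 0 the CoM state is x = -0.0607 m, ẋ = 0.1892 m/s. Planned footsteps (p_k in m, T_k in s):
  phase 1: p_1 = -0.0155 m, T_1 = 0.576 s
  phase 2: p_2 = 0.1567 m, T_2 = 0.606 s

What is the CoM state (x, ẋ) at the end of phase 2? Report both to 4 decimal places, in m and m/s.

x = -0.1128, ẋ = -0.7457

phase 1: p=-0.0155, T=0.576, ωT=1.786291, cosh=3.067430, sinh=2.899850; start (x,ẋ)=(-0.060700, 0.189200) → end (x,ẋ)=(0.022768, 0.173874)
phase 2: p=0.1567, T=0.606, ωT=1.879327, cosh=3.350895, sinh=3.198202; start (x,ẋ)=(0.022768, 0.173874) → end (x,ẋ)=(-0.112780, -0.745740)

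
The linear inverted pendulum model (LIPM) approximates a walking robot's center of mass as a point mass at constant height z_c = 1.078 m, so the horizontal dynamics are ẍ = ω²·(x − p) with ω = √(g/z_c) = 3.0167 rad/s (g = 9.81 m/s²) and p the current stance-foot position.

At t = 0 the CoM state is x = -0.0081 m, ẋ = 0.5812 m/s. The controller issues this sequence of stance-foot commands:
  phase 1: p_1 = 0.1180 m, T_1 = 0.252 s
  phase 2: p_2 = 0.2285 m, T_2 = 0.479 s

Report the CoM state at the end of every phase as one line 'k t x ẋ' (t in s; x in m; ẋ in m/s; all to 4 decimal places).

phase 1: p=0.1180, T=0.252, ωT=0.760208, cosh=1.303145, sinh=0.835576; start (x,ẋ)=(-0.008100, 0.581200) → end (x,ẋ)=(0.114656, 0.439530)
phase 2: p=0.2285, T=0.479, ωT=1.444999, cosh=2.238798, sinh=2.003051; start (x,ẋ)=(0.114656, 0.439530) → end (x,ẋ)=(0.265469, 0.296106)

1 0.2520 0.1147 0.4395
2 0.7310 0.2655 0.2961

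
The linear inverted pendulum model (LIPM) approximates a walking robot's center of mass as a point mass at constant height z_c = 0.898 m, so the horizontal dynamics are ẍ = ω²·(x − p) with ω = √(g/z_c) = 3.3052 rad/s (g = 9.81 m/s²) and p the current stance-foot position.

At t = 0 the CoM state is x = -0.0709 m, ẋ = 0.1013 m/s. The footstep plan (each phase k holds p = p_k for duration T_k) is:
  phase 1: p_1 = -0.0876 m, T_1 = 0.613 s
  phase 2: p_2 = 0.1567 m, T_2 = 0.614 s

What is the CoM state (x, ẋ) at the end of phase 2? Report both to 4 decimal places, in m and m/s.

x = 0.5773, ẋ = 1.4972

phase 1: p=-0.0876, T=0.613, ωT=2.026088, cosh=3.858103, sinh=3.726252; start (x,ẋ)=(-0.070900, 0.101300) → end (x,ẋ)=(0.091035, 0.596503)
phase 2: p=0.1567, T=0.614, ωT=2.029393, cosh=3.870440, sinh=3.739025; start (x,ẋ)=(0.091035, 0.596503) → end (x,ẋ)=(0.577345, 1.497227)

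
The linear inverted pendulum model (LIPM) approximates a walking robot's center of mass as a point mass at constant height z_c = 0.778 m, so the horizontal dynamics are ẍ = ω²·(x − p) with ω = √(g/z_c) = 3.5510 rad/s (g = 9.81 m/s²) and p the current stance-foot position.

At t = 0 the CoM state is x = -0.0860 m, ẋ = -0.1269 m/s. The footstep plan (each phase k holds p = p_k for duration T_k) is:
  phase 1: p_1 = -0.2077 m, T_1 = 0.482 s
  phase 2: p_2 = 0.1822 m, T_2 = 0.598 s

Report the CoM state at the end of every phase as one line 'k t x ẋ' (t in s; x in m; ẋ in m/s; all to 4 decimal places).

phase 1: p=-0.2077, T=0.482, ωT=1.711582, cosh=2.859148, sinh=2.678568; start (x,ẋ)=(-0.086000, -0.126900) → end (x,ẋ)=(0.044536, 0.794735)
phase 2: p=0.1822, T=0.598, ωT=2.123498, cosh=4.239972, sinh=4.120359; start (x,ẋ)=(0.044536, 0.794735) → end (x,ẋ)=(0.520669, 1.355436)

1 0.4820 0.0445 0.7947
2 1.0800 0.5207 1.3554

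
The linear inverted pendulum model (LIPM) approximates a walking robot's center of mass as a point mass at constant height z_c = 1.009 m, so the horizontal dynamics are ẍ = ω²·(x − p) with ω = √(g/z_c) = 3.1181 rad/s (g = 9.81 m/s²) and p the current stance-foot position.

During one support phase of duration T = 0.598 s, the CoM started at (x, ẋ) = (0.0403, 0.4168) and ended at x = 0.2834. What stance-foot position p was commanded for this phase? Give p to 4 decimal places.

p = 0.1175

ωT = 3.1181·0.598 = 1.864624; cosh(ωT) = 3.304231, sinh(ωT) = 3.149277
x(T) = p + (x₀−p)·cosh(ωT) + (ẋ₀/ω)·sinh(ωT) ⇒ p·(1 − cosh) = x(T) − x₀·cosh − (ẋ₀/ω)·sinh
numerator   = 0.2834 − (0.0403)·3.304231 − (0.4168/3.1181)·3.149277 = -0.270728
denominator = 1 − 3.304231 = -2.304231
p = -0.270728 / -2.304231 = 0.1175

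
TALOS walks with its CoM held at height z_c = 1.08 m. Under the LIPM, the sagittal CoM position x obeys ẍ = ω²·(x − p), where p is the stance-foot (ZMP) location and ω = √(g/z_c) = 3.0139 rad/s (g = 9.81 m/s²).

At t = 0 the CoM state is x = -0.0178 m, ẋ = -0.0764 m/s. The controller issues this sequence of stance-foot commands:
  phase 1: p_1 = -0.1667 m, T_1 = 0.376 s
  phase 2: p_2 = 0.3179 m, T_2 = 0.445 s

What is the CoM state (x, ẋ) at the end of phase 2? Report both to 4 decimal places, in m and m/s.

x = 0.0690, ẋ = -0.4125

phase 1: p=-0.1667, T=0.376, ωT=1.133226, cosh=1.713827, sinh=1.391834; start (x,ẋ)=(-0.017800, -0.076400) → end (x,ẋ)=(0.053207, 0.493677)
phase 2: p=0.3179, T=0.445, ωT=1.341186, cosh=2.042555, sinh=1.781019; start (x,ẋ)=(0.053207, 0.493677) → end (x,ẋ)=(0.068981, -0.412462)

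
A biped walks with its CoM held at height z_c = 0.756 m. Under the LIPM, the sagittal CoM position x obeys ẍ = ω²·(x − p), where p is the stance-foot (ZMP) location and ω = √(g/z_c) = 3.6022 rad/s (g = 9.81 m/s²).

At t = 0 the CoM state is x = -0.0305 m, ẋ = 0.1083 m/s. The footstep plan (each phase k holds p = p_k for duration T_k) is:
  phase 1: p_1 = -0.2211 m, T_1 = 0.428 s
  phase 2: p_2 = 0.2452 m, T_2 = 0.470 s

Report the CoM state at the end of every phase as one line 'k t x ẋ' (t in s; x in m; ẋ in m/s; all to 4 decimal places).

phase 1: p=-0.2211, T=0.428, ωT=1.541742, cosh=2.443365, sinh=2.229357; start (x,ẋ)=(-0.030500, 0.108300) → end (x,ẋ)=(0.311631, 1.795247)
phase 2: p=0.2452, T=0.470, ωT=1.693034, cosh=2.809954, sinh=2.625994; start (x,ẋ)=(0.311631, 1.795247) → end (x,ẋ)=(1.740597, 5.672954)

1 0.4280 0.3116 1.7952
2 0.8980 1.7406 5.6730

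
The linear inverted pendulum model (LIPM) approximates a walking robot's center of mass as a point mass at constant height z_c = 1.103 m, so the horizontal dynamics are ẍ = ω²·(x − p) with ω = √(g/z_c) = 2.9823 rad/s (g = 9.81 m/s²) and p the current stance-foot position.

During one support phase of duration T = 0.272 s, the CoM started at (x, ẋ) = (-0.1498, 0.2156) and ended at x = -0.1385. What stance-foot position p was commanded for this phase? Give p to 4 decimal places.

p = 0.0056

ωT = 2.9823·0.272 = 0.811186; cosh(ωT) = 1.347453, sinh(ωT) = 0.903122
x(T) = p + (x₀−p)·cosh(ωT) + (ẋ₀/ω)·sinh(ωT) ⇒ p·(1 − cosh) = x(T) − x₀·cosh − (ẋ₀/ω)·sinh
numerator   = -0.1385 − (-0.1498)·1.347453 − (0.2156/2.9823)·0.903122 = -0.001941
denominator = 1 − 1.347453 = -0.347453
p = -0.001941 / -0.347453 = 0.0056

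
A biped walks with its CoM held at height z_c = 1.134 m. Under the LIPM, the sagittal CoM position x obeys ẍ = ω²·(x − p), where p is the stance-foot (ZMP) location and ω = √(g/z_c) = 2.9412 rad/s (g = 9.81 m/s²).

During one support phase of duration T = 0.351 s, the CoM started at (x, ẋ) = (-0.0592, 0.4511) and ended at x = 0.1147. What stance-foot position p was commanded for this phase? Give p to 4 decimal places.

p = -0.0350

ωT = 2.9412·0.351 = 1.032361; cosh(ωT) = 1.581926, sinh(ωT) = 1.225761
x(T) = p + (x₀−p)·cosh(ωT) + (ẋ₀/ω)·sinh(ωT) ⇒ p·(1 − cosh) = x(T) − x₀·cosh − (ẋ₀/ω)·sinh
numerator   = 0.1147 − (-0.0592)·1.581926 − (0.4511/2.9412)·1.225761 = 0.020352
denominator = 1 − 1.581926 = -0.581926
p = 0.020352 / -0.581926 = -0.0350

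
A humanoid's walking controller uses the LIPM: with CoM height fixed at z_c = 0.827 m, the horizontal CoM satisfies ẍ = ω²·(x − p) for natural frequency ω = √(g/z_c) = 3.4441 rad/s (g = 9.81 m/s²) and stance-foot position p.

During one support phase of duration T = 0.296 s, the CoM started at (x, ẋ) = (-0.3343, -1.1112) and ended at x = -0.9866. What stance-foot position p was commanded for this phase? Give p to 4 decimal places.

p = 0.1308

ωT = 3.4441·0.296 = 1.019454; cosh(ωT) = 1.566236, sinh(ωT) = 1.205444
x(T) = p + (x₀−p)·cosh(ωT) + (ẋ₀/ω)·sinh(ωT) ⇒ p·(1 − cosh) = x(T) − x₀·cosh − (ẋ₀/ω)·sinh
numerator   = -0.9866 − (-0.3343)·1.566236 − (-1.1112/3.4441)·1.205444 = -0.074084
denominator = 1 − 1.566236 = -0.566236
p = -0.074084 / -0.566236 = 0.1308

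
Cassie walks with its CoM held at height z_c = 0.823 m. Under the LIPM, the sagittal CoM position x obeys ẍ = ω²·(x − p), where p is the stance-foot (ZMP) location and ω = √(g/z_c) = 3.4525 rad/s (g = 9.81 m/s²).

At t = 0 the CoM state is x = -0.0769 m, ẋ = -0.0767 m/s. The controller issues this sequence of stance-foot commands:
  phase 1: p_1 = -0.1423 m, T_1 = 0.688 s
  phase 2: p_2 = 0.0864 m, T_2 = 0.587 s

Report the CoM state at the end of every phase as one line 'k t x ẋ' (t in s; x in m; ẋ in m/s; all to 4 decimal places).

phase 1: p=-0.1423, T=0.688, ωT=2.375320, cosh=5.423719, sinh=5.330735; start (x,ẋ)=(-0.076900, -0.076700) → end (x,ẋ)=(0.093985, 0.787646)
phase 2: p=0.0864, T=0.587, ωT=2.026617, cosh=3.860078, sinh=3.728297; start (x,ẋ)=(0.093985, 0.787646) → end (x,ẋ)=(0.966244, 3.138006)

1 0.6880 0.0940 0.7876
2 1.2750 0.9662 3.1380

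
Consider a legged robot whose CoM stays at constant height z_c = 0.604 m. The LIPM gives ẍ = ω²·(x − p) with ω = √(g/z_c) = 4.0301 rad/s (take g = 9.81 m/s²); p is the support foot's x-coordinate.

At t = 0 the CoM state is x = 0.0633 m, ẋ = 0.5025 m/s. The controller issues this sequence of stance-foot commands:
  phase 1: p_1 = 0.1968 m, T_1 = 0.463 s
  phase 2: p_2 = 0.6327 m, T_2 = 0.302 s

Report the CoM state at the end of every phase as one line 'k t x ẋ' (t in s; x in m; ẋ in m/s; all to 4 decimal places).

phase 1: p=0.1968, T=0.463, ωT=1.865936, cosh=3.308367, sinh=3.153616; start (x,ẋ)=(0.063300, 0.502500) → end (x,ẋ)=(0.148347, -0.034249)
phase 2: p=0.6327, T=0.302, ωT=1.217090, cosh=1.836718, sinh=1.540628; start (x,ẋ)=(0.148347, -0.034249) → end (x,ẋ)=(-0.270013, -3.070197)

1 0.4630 0.1483 -0.0342
2 0.7650 -0.2700 -3.0702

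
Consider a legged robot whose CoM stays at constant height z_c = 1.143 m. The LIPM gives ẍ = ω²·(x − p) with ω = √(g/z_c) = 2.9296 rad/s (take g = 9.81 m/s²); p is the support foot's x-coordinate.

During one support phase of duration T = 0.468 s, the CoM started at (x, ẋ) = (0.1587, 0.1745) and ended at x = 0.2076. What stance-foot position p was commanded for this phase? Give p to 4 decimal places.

ωT = 2.9296·0.468 = 1.371053; cosh(ωT) = 2.096668, sinh(ωT) = 1.842828
x(T) = p + (x₀−p)·cosh(ωT) + (ẋ₀/ω)·sinh(ωT) ⇒ p·(1 − cosh) = x(T) − x₀·cosh − (ẋ₀/ω)·sinh
numerator   = 0.2076 − (0.1587)·2.096668 − (0.1745/2.9296)·1.842828 = -0.234908
denominator = 1 − 2.096668 = -1.096668
p = -0.234908 / -1.096668 = 0.2142

p = 0.2142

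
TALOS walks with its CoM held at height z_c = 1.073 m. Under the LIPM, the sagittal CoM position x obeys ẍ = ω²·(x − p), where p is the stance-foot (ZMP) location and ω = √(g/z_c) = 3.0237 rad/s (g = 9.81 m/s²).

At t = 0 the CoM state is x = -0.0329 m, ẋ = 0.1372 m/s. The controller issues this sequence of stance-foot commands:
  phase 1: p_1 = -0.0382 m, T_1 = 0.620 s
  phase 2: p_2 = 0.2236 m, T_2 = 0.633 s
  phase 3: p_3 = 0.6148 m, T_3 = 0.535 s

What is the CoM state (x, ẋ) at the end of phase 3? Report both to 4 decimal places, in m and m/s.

x = 0.7574, ẋ = 0.6895

phase 1: p=-0.0382, T=0.620, ωT=1.874694, cosh=3.336113, sinh=3.182711; start (x,ẋ)=(-0.032900, 0.137200) → end (x,ẋ)=(0.123897, 0.508720)
phase 2: p=0.2236, T=0.633, ωT=1.914002, cosh=3.463829, sinh=3.316340; start (x,ẋ)=(0.123897, 0.508720) → end (x,ẋ)=(0.436199, 0.762329)
phase 3: p=0.6148, T=0.535, ωT=1.617679, cosh=2.619868, sinh=2.421510; start (x,ẋ)=(0.436199, 0.762329) → end (x,ẋ)=(0.757394, 0.689498)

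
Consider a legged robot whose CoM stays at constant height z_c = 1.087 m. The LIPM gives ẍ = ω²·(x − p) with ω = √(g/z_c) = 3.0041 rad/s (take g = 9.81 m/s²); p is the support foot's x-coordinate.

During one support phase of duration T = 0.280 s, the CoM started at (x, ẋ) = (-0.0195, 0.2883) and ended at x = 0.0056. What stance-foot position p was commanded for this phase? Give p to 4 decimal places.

ωT = 3.0041·0.280 = 0.841148; cosh(ωT) = 1.375121, sinh(ωT) = 0.943906
x(T) = p + (x₀−p)·cosh(ωT) + (ẋ₀/ω)·sinh(ωT) ⇒ p·(1 − cosh) = x(T) − x₀·cosh − (ẋ₀/ω)·sinh
numerator   = 0.0056 − (-0.0195)·1.375121 − (0.2883/3.0041)·0.943906 = -0.058171
denominator = 1 − 1.375121 = -0.375121
p = -0.058171 / -0.375121 = 0.1551

p = 0.1551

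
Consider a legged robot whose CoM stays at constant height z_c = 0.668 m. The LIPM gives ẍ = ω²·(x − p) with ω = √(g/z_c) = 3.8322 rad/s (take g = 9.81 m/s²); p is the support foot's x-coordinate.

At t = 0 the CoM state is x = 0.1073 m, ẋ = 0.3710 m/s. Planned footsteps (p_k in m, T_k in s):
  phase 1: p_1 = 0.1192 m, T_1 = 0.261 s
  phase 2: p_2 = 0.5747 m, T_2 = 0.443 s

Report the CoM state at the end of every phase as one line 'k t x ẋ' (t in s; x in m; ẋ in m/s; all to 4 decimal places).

1 0.2610 0.2146 0.5190
2 0.7040 -0.0841 -2.1768

phase 1: p=0.1192, T=0.261, ωT=1.000204, cosh=1.543321, sinh=1.175516; start (x,ẋ)=(0.107300, 0.371000) → end (x,ẋ)=(0.214638, 0.518965)
phase 2: p=0.5747, T=0.443, ωT=1.697665, cosh=2.822145, sinh=2.639034; start (x,ẋ)=(0.214638, 0.518965) → end (x,ẋ)=(-0.084064, -2.176827)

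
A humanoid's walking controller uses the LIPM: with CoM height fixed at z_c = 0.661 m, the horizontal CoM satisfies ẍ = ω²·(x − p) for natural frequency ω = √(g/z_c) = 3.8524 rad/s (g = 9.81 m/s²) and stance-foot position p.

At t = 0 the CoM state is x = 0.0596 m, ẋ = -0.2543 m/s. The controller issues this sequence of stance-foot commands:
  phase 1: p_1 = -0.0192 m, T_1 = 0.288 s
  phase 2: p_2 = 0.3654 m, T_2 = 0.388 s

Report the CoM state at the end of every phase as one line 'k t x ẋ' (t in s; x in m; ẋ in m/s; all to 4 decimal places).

1 0.2880 0.0241 -0.0173
2 0.6760 -0.4432 -2.8240

phase 1: p=-0.0192, T=0.288, ωT=1.109491, cosh=1.681271, sinh=1.351544; start (x,ẋ)=(0.059600, -0.254300) → end (x,ẋ)=(0.024068, -0.017260)
phase 2: p=0.3654, T=0.388, ωT=1.494731, cosh=2.341223, sinh=2.116915; start (x,ẋ)=(0.024068, -0.017260) → end (x,ẋ)=(-0.443220, -2.824044)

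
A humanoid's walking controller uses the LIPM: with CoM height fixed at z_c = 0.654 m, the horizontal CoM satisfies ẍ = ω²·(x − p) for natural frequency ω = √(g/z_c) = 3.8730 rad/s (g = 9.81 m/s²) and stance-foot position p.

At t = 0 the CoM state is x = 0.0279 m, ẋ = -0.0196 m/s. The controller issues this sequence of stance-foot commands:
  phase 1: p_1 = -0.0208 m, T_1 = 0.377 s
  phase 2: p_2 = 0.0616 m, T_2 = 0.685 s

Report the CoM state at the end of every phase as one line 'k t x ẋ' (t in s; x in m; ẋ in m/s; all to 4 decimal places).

1 0.3770 0.0794 0.3398
2 1.0620 0.8082 2.9108

phase 1: p=-0.0208, T=0.377, ωT=1.460121, cosh=2.269344, sinh=2.037136; start (x,ẋ)=(0.027900, -0.019600) → end (x,ẋ)=(0.079408, 0.339755)
phase 2: p=0.0616, T=0.685, ωT=2.653005, cosh=7.133537, sinh=7.063098; start (x,ẋ)=(0.079408, 0.339755) → end (x,ẋ)=(0.808237, 2.910797)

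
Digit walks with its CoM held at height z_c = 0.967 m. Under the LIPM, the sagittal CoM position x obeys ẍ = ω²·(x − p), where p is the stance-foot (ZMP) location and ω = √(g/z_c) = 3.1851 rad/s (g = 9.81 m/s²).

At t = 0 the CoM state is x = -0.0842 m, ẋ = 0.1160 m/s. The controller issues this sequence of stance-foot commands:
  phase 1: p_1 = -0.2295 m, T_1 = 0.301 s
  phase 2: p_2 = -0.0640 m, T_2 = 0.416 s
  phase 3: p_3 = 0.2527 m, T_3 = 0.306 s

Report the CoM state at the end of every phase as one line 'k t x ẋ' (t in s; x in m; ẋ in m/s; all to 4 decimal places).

phase 1: p=-0.2295, T=0.301, ωT=0.958715, cosh=1.495864, sinh=1.112479; start (x,ẋ)=(-0.084200, 0.116000) → end (x,ẋ)=(0.028365, 0.688370)
phase 2: p=-0.0640, T=0.416, ωT=1.325002, cosh=2.013997, sinh=1.748194; start (x,ẋ)=(0.028365, 0.688370) → end (x,ẋ)=(0.499846, 1.900680)
phase 3: p=0.2527, T=0.306, ωT=0.974641, cosh=1.513771, sinh=1.136443; start (x,ẋ)=(0.499846, 1.900680) → end (x,ẋ)=(1.304985, 3.771785)

1 0.3010 0.0284 0.6884
2 0.7170 0.4998 1.9007
3 1.0230 1.3050 3.7718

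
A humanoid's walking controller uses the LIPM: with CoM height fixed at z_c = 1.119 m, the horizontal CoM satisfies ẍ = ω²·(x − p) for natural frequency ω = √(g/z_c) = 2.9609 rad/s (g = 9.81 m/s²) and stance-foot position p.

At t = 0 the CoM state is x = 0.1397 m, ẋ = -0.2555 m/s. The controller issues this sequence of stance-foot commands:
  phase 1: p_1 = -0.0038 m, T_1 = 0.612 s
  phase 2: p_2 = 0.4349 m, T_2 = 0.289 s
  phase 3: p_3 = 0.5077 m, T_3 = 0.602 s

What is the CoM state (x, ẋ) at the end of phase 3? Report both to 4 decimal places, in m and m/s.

x = -0.3474, ẋ = -2.4107

phase 1: p=-0.0038, T=0.612, ωT=1.812071, cosh=3.143215, sinh=2.979899; start (x,ẋ)=(0.139700, -0.255500) → end (x,ẋ)=(0.190112, 0.463035)
phase 2: p=0.4349, T=0.289, ωT=0.855700, cosh=1.389003, sinh=0.964018; start (x,ẋ)=(0.190112, 0.463035) → end (x,ẋ)=(0.245645, -0.055556)
phase 3: p=0.5077, T=0.602, ωT=1.782462, cosh=3.056348, sinh=2.888125; start (x,ẋ)=(0.245645, -0.055556) → end (x,ẋ)=(-0.347422, -2.410749)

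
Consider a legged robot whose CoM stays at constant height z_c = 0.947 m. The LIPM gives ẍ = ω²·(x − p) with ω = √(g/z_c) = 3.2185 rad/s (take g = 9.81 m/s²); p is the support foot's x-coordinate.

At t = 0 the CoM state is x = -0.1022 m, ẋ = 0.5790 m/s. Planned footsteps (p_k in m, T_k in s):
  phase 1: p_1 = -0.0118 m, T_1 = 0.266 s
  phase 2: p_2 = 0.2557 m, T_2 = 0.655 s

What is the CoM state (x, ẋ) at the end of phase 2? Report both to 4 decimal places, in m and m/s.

phase 1: p=-0.0118, T=0.266, ωT=0.856121, cosh=1.389409, sinh=0.964603; start (x,ẋ)=(-0.102200, 0.579000) → end (x,ẋ)=(0.036127, 0.523815)
phase 2: p=0.2557, T=0.655, ωT=2.108118, cosh=4.177097, sinh=4.055631; start (x,ẋ)=(0.036127, 0.523815) → end (x,ẋ)=(-0.001419, -0.678073)

x = -0.0014, ẋ = -0.6781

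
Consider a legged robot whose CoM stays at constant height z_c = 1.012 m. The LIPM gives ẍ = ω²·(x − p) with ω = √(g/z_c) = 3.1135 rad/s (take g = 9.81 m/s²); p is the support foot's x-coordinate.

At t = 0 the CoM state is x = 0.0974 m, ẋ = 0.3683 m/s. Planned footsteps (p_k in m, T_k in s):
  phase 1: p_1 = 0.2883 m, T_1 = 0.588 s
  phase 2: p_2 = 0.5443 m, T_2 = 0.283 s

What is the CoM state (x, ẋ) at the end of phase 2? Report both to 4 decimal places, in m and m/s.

x = -0.3746, ẋ = -2.4668

phase 1: p=0.2883, T=0.588, ωT=1.830738, cosh=3.199392, sinh=3.039097; start (x,ẋ)=(0.097400, 0.368300) → end (x,ẋ)=(0.037035, -0.628003)
phase 2: p=0.5443, T=0.283, ωT=0.881120, cosh=1.413961, sinh=0.999642; start (x,ẋ)=(0.037035, -0.628003) → end (x,ẋ)=(-0.374584, -2.466777)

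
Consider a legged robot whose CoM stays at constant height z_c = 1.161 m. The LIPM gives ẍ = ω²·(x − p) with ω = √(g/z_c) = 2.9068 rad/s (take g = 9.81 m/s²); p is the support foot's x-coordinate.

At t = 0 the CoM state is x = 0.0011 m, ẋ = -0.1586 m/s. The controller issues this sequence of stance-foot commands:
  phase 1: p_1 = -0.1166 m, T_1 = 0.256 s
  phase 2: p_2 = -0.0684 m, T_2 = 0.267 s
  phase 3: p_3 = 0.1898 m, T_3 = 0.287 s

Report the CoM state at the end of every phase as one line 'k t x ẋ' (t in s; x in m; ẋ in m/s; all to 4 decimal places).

phase 1: p=-0.1166, T=0.256, ωT=0.744141, cosh=1.289887, sinh=0.814745; start (x,ẋ)=(0.001100, -0.158600) → end (x,ẋ)=(-0.009234, 0.074173)
phase 2: p=-0.0684, T=0.267, ωT=0.776116, cosh=1.316603, sinh=0.856412; start (x,ẋ)=(-0.009234, 0.074173) → end (x,ẋ)=(0.031351, 0.244945)
phase 3: p=0.1898, T=0.287, ωT=0.834252, cosh=1.368645, sinh=0.934445; start (x,ẋ)=(0.031351, 0.244945) → end (x,ẋ)=(0.051682, -0.095144)

1 0.2560 -0.0092 0.0742
2 0.5230 0.0314 0.2449
3 0.8100 0.0517 -0.0951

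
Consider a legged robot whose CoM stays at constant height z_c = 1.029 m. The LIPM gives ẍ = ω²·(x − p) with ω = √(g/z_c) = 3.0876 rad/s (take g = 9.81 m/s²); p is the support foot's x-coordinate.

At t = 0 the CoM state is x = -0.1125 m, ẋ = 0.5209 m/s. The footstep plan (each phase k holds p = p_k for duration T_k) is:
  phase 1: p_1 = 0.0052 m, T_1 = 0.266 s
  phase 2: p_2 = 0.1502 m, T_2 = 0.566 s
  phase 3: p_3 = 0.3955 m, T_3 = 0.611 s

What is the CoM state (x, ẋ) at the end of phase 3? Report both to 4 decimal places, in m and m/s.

phase 1: p=0.0052, T=0.266, ωT=0.821302, cosh=1.356658, sinh=0.916799; start (x,ẋ)=(-0.112500, 0.520900) → end (x,ẋ)=(0.000192, 0.373509)
phase 2: p=0.1502, T=0.566, ωT=1.747582, cosh=2.957449, sinh=2.783254; start (x,ẋ)=(0.000192, 0.373509) → end (x,ẋ)=(0.043250, -0.184473)
phase 3: p=0.3955, T=0.611, ωT=1.886524, cosh=3.373997, sinh=3.222400; start (x,ẋ)=(0.043250, -0.184473) → end (x,ẋ)=(-0.985516, -4.127113)

x = -0.9855, ẋ = -4.1271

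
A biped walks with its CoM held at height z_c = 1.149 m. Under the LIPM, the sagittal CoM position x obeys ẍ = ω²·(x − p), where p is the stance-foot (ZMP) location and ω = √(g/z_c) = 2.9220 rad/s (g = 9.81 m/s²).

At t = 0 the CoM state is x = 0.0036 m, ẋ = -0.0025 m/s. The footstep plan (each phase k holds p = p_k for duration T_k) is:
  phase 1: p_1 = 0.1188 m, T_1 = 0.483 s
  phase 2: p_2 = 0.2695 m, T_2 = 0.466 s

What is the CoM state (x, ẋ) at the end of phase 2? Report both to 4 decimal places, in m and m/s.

phase 1: p=0.1188, T=0.483, ωT=1.411326, cosh=2.172605, sinh=1.928785; start (x,ẋ)=(0.003600, -0.002500) → end (x,ẋ)=(-0.133134, -0.654688)
phase 2: p=0.2695, T=0.466, ωT=1.361652, cosh=2.079436, sinh=1.823199; start (x,ẋ)=(-0.133134, -0.654688) → end (x,ẋ)=(-0.976249, -3.506372)

x = -0.9762, ẋ = -3.5064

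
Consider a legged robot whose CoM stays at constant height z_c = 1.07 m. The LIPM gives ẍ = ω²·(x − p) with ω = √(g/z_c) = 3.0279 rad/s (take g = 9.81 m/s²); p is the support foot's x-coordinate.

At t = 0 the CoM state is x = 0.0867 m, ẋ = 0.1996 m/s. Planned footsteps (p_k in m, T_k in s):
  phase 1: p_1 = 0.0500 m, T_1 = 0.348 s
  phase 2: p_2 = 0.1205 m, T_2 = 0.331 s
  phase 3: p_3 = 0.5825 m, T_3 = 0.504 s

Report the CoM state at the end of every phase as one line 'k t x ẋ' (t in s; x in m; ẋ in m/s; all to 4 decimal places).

phase 1: p=0.0500, T=0.348, ωT=1.053709, cosh=1.608456, sinh=1.259814; start (x,ẋ)=(0.086700, 0.199600) → end (x,ẋ)=(0.192078, 0.461043)
phase 2: p=0.1205, T=0.331, ωT=1.002235, cosh=1.545711, sinh=1.178653; start (x,ẋ)=(0.192078, 0.461043) → end (x,ẋ)=(0.410606, 0.968089)
phase 3: p=0.5825, T=0.504, ωT=1.526062, cosh=2.408707, sinh=2.191317; start (x,ẋ)=(0.410606, 0.968089) → end (x,ẋ)=(0.869072, 1.191311)

1 0.3480 0.1921 0.4610
2 0.6790 0.4106 0.9681
3 1.1830 0.8691 1.1913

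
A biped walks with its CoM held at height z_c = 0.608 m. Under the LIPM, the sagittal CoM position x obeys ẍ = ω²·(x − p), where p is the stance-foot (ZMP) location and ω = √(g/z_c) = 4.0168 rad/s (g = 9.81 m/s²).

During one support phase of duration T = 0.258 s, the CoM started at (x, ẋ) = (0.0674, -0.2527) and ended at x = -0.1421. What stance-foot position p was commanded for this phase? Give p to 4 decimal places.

ωT = 4.0168·0.258 = 1.036334; cosh(ωT) = 1.586809, sinh(ωT) = 1.232056
x(T) = p + (x₀−p)·cosh(ωT) + (ẋ₀/ω)·sinh(ωT) ⇒ p·(1 − cosh) = x(T) − x₀·cosh − (ẋ₀/ω)·sinh
numerator   = -0.1421 − (0.0674)·1.586809 − (-0.2527/4.0168)·1.232056 = -0.171541
denominator = 1 − 1.586809 = -0.586809
p = -0.171541 / -0.586809 = 0.2923

p = 0.2923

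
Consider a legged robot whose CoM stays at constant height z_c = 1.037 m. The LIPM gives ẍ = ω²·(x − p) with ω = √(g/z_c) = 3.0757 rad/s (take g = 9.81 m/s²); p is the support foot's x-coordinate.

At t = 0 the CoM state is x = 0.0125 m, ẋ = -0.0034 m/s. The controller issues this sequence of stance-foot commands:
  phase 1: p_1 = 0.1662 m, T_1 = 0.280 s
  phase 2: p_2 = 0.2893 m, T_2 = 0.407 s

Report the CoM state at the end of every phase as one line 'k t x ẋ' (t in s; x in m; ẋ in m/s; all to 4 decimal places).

phase 1: p=0.1662, T=0.280, ωT=0.861196, cosh=1.394323, sinh=0.971666; start (x,ẋ)=(0.012500, -0.003400) → end (x,ẋ)=(-0.049181, -0.464081)
phase 2: p=0.2893, T=0.407, ωT=1.251810, cosh=1.891326, sinh=1.605340; start (x,ẋ)=(-0.049181, -0.464081) → end (x,ẋ)=(-0.593103, -2.548996)

1 0.2800 -0.0492 -0.4641
2 0.6870 -0.5931 -2.5490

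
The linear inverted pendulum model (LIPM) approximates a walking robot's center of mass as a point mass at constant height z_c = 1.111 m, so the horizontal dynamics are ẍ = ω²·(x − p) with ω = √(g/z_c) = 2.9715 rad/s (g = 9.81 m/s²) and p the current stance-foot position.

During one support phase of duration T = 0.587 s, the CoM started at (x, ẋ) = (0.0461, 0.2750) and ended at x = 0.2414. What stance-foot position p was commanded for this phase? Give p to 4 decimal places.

p = 0.0776

ωT = 2.9715·0.587 = 1.744270; cosh(ωT) = 2.948249, sinh(ωT) = 2.773477
x(T) = p + (x₀−p)·cosh(ωT) + (ẋ₀/ω)·sinh(ωT) ⇒ p·(1 − cosh) = x(T) − x₀·cosh − (ẋ₀/ω)·sinh
numerator   = 0.2414 − (0.0461)·2.948249 − (0.2750/2.9715)·2.773477 = -0.151188
denominator = 1 − 2.948249 = -1.948249
p = -0.151188 / -1.948249 = 0.0776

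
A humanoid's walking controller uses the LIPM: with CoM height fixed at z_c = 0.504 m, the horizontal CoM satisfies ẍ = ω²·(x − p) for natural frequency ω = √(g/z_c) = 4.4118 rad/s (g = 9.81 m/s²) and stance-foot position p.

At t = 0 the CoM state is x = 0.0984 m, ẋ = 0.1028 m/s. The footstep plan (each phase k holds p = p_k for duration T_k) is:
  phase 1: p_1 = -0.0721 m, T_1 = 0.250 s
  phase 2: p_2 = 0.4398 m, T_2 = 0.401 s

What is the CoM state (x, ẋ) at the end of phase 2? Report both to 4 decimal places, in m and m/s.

x = 0.6116, ẋ = 1.1062

phase 1: p=-0.0721, T=0.250, ωT=1.102950, cosh=1.672466, sinh=1.340575; start (x,ẋ)=(0.098400, 0.102800) → end (x,ẋ)=(0.244292, 1.180326)
phase 2: p=0.4398, T=0.401, ωT=1.769132, cosh=3.018120, sinh=2.847639; start (x,ẋ)=(0.244292, 1.180326) → end (x,ẋ)=(0.611588, 1.106162)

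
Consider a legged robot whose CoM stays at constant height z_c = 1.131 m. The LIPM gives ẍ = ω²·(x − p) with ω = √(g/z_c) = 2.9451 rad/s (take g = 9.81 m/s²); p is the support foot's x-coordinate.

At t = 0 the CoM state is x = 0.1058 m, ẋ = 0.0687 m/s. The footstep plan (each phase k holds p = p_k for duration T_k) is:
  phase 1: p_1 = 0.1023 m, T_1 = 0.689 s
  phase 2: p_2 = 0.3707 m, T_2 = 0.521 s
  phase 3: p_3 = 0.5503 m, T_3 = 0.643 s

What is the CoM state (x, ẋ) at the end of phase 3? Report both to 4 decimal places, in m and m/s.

x = -1.0551, ẋ = -4.6226

phase 1: p=0.1023, T=0.689, ωT=2.029174, cosh=3.869622, sinh=3.738177; start (x,ẋ)=(0.105800, 0.068700) → end (x,ẋ)=(0.203044, 0.304376)
phase 2: p=0.3707, T=0.521, ωT=1.534397, cosh=2.427057, sinh=2.211471; start (x,ẋ)=(0.203044, 0.304376) → end (x,ẋ)=(0.192344, -0.353209)
phase 3: p=0.5503, T=0.643, ωT=1.893699, cosh=3.397208, sinh=3.246694; start (x,ẋ)=(0.192344, -0.353209) → end (x,ẋ)=(-1.055131, -4.622644)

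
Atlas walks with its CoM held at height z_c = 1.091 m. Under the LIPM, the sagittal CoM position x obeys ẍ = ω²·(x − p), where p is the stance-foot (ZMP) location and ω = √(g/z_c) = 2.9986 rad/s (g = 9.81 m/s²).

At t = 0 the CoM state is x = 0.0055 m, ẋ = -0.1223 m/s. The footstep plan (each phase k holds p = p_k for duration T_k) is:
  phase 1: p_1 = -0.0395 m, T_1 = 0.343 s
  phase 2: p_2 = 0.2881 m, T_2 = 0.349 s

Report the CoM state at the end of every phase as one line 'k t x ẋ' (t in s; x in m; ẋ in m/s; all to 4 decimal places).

1 0.3430 -0.0183 -0.0283
2 0.6920 -0.2137 -1.1920

phase 1: p=-0.0395, T=0.343, ωT=1.028520, cosh=1.577229, sinh=1.219693; start (x,ẋ)=(0.005500, -0.122300) → end (x,ẋ)=(-0.018271, -0.028313)
phase 2: p=0.2881, T=0.349, ωT=1.046511, cosh=1.599430, sinh=1.248269; start (x,ẋ)=(-0.018271, -0.028313) → end (x,ẋ)=(-0.213705, -1.192049)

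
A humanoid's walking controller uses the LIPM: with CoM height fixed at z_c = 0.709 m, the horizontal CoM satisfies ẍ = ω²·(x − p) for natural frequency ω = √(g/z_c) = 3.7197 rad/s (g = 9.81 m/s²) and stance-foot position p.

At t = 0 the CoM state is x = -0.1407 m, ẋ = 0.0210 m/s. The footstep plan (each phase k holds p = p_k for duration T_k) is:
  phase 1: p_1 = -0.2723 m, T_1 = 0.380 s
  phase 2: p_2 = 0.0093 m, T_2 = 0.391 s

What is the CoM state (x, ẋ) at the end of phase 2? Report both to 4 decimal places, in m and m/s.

phase 1: p=-0.2723, T=0.380, ωT=1.413486, cosh=2.176776, sinh=1.933483; start (x,ẋ)=(-0.140700, 0.021000) → end (x,ẋ)=(0.025079, 0.992176)
phase 2: p=0.0093, T=0.391, ωT=1.454403, cosh=2.257732, sinh=2.024193; start (x,ẋ)=(0.025079, 0.992176) → end (x,ẋ)=(0.584850, 2.358878)

x = 0.5848, ẋ = 2.3589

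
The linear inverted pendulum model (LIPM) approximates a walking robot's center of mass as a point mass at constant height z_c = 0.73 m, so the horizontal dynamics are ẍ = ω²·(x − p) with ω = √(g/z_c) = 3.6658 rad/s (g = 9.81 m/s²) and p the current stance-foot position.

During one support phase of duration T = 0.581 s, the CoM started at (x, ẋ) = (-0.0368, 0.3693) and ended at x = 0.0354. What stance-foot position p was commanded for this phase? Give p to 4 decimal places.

ωT = 3.6658·0.581 = 2.129830; cosh(ωT) = 4.266146, sinh(ωT) = 4.147289
x(T) = p + (x₀−p)·cosh(ωT) + (ẋ₀/ω)·sinh(ωT) ⇒ p·(1 − cosh) = x(T) − x₀·cosh − (ẋ₀/ω)·sinh
numerator   = 0.0354 − (-0.0368)·4.266146 − (0.3693/3.6658)·4.147289 = -0.225412
denominator = 1 − 4.266146 = -3.266146
p = -0.225412 / -3.266146 = 0.0690

p = 0.0690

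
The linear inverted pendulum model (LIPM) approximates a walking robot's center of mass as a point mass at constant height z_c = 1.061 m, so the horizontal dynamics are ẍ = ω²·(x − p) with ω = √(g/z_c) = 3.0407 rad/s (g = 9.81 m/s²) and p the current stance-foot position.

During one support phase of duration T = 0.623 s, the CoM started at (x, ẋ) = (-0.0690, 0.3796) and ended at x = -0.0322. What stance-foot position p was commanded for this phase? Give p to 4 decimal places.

ωT = 3.0407·0.623 = 1.894356; cosh(ωT) = 3.399341, sinh(ωT) = 3.248926
x(T) = p + (x₀−p)·cosh(ωT) + (ẋ₀/ω)·sinh(ωT) ⇒ p·(1 − cosh) = x(T) − x₀·cosh − (ẋ₀/ω)·sinh
numerator   = -0.0322 − (-0.0690)·3.399341 − (0.3796/3.0407)·3.248926 = -0.203240
denominator = 1 − 3.399341 = -2.399341
p = -0.203240 / -2.399341 = 0.0847

p = 0.0847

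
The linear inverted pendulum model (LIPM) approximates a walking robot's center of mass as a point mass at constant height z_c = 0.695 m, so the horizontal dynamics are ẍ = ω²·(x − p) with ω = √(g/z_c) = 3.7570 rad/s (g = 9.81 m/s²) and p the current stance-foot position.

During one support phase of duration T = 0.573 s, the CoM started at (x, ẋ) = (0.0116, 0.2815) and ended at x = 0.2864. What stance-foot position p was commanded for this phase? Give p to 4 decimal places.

ωT = 3.7570·0.573 = 2.152761; cosh(ωT) = 4.362378, sinh(ωT) = 4.246215
x(T) = p + (x₀−p)·cosh(ωT) + (ẋ₀/ω)·sinh(ωT) ⇒ p·(1 − cosh) = x(T) − x₀·cosh − (ẋ₀/ω)·sinh
numerator   = 0.2864 − (0.0116)·4.362378 − (0.2815/3.7570)·4.246215 = -0.082359
denominator = 1 − 4.362378 = -3.362378
p = -0.082359 / -3.362378 = 0.0245

p = 0.0245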